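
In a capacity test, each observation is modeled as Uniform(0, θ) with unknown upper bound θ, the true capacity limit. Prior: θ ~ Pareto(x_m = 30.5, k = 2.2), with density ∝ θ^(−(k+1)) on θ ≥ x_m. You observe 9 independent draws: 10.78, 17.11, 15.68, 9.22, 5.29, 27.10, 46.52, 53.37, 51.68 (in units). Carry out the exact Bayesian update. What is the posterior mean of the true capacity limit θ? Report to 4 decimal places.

A Pareto(scale x_m, shape k) prior on the upper bound θ of Uniform(0, θ) is conjugate: posterior is Pareto(max(x_m, max xᵢ), k + n).
Sample maximum = 53.37; prior scale x_m = 30.5 → posterior scale = max = 53.37.
Posterior shape = 2.2 + 9 = 11.2.
E[θ|data] = k·x_m/(k−1) = 11.2·53.37/10.2 = 58.6024.

58.6024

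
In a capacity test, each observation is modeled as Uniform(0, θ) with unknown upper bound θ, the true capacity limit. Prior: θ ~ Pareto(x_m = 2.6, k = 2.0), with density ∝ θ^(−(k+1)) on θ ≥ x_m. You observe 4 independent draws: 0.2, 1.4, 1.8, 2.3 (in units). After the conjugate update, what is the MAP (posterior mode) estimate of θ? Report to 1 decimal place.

A Pareto(scale x_m, shape k) prior on the upper bound θ of Uniform(0, θ) is conjugate: posterior is Pareto(max(x_m, max xᵢ), k + n).
Sample maximum = 2.3; prior scale x_m = 2.6 → posterior scale = max = 2.6.
Posterior shape = 2.0 + 4 = 6.0.
The Pareto density is decreasing on [x_m, ∞), so the mode is x_m = 2.6.

2.6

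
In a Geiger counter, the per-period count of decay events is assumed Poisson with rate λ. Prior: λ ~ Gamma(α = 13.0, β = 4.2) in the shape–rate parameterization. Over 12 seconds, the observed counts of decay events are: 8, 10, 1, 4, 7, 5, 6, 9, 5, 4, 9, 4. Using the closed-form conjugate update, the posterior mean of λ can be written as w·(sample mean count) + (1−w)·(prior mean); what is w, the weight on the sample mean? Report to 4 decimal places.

0.7407

With a Gamma(shape α, rate β) prior, the Poisson likelihood is conjugate: the posterior is Gamma(α + ΣXᵢ, β + n).
Posterior mean = (α₀+S)/(β₀+n) = [n/(β₀+n)]·(S/n) + [β₀/(β₀+n)]·(α₀/β₀), so only n and β₀ enter the weight.
Weight on data w = n/(β₀+n) = 12/(4.2+12) = 12/16.2 = 0.7407.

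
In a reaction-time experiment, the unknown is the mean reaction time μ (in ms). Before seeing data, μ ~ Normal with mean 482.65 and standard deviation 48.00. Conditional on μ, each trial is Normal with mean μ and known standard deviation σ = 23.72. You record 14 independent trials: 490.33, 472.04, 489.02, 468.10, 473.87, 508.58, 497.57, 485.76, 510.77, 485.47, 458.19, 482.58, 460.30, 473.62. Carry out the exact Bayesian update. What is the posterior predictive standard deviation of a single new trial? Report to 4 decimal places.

For Normal data with known variance σ², a Normal(μ₀, σ₀²) prior on μ is conjugate. Posterior precision = 1/σ₀² + n/σ²; posterior mean is the precision-weighted average of μ₀ and x̄.
σ₀² = 48.00² = 2304, σ² = 23.72² = 562.6384; σ² + n·σ₀² = 562.6384 + 14·2304 = 32818.6384.
Posterior precision = 1/σ₀² + n/σ² = 1/2304 + 14/562.6384 = (σ² + n·σ₀²)/(σ₀²σ²) = 32818.6384/(2304·562.6384); posterior variance σₙ² = σ₀²σ²/(σ² + n·σ₀²) = 2304·562.6384/32818.6384 = 39.499472.
Predictive variance for one new observation = σₙ² + σ² = 2304·562.6384/32818.6384 + 562.6384 = σ²·(σ₀² + 32818.6384)/32818.6384 = 562.6384·35122.6384/32818.6384 = 602.137872; SD = √(562.6384·35122.6384/32818.6384) = 24.5385.

24.5385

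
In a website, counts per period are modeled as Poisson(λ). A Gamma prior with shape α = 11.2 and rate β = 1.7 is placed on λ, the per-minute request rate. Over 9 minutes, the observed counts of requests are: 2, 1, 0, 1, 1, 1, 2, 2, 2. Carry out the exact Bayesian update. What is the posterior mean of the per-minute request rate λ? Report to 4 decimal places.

2.1682

With a Gamma(shape α, rate β) prior, the Poisson likelihood is conjugate: the posterior is Gamma(α + ΣXᵢ, β + n).
Sum of counts S = 12 over n = 9 minutes.
Posterior: Gamma(α+S, β+n) = Gamma(11.2+12, 1.7+9) = Gamma(23.2, 10.7).
Posterior mean = α/β = 23.2/10.7 = 2.1682.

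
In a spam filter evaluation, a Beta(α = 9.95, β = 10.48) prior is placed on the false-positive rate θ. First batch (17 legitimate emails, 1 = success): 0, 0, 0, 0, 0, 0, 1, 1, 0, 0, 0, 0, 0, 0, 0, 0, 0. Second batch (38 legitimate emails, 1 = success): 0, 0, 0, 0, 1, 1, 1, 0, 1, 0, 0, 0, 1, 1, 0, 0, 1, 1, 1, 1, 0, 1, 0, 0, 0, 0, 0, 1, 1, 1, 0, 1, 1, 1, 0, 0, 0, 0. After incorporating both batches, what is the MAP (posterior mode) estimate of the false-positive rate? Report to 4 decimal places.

0.3806

The Beta prior is conjugate to a Binomial/Bernoulli likelihood; the update adds successes to α and failures to β.
After batch 1: Beta(9.95+2, 10.48+15) = Beta(11.95, 25.48).
After batch 2: Beta(11.95+17, 25.48+21) = Beta(28.95, 46.48).
Mode of Beta(a,b) for a,b>1 is (a−1)/(a+b−2) = 27.95/73.43 = 0.3806.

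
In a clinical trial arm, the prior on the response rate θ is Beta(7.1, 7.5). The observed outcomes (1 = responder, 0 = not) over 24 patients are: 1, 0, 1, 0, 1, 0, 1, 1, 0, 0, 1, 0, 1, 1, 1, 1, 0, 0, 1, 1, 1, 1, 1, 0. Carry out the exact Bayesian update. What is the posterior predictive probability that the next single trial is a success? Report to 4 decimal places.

0.5725

The Beta prior is conjugate to a Binomial/Bernoulli likelihood; the update adds successes to α and failures to β.
Posterior: Beta(α+k, β+n−k) = Beta(7.1+15, 7.5+9) = Beta(22.1, 16.5).
For a single future Bernoulli trial, P(success | data) = α/(α+β) = 0.5725.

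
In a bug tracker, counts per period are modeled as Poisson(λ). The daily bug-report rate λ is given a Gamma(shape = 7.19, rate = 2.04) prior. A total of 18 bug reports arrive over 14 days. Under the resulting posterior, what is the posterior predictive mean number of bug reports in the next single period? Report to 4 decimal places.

With a Gamma(shape α, rate β) prior, the Poisson likelihood is conjugate: the posterior is Gamma(α + ΣXᵢ, β + n).
Posterior: Gamma(α+S, β+n) = Gamma(7.19+18, 2.04+14) = Gamma(25.19, 16.04).
The predictive distribution for one future period is NegBinom with mean α/β = 1.5704.

1.5704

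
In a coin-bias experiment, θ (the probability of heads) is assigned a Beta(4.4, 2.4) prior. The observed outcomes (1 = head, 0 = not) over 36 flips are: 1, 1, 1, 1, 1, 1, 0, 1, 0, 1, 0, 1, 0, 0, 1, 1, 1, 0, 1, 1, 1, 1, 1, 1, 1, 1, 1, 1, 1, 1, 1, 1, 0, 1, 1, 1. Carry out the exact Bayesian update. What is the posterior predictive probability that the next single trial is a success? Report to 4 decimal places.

The Beta prior is conjugate to a Binomial/Bernoulli likelihood; the update adds successes to α and failures to β.
Posterior: Beta(α+k, β+n−k) = Beta(4.4+29, 2.4+7) = Beta(33.4, 9.4).
For a single future Bernoulli trial, P(success | data) = α/(α+β) = 0.7804.

0.7804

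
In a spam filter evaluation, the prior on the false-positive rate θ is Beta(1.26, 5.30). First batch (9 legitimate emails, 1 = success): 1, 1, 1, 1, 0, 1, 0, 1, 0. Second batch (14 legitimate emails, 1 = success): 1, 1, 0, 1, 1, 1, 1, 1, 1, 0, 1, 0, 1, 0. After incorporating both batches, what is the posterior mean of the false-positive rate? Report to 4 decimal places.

The Beta prior is conjugate to a Binomial/Bernoulli likelihood; the update adds successes to α and failures to β.
After batch 1: Beta(1.26+6, 5.30+3) = Beta(7.26, 8.30).
After batch 2: Beta(7.26+10, 8.30+4) = Beta(17.26, 12.30).
Posterior mean = α/(α+β) = 17.26/29.56 = 0.5839.

0.5839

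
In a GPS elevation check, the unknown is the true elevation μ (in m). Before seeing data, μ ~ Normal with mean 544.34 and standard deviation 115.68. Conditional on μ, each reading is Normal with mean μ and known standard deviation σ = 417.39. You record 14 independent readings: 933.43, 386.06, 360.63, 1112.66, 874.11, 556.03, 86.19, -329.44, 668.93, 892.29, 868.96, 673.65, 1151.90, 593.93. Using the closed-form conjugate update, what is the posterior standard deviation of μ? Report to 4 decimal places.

For Normal data with known variance σ², a Normal(μ₀, σ₀²) prior on μ is conjugate. Posterior precision = 1/σ₀² + n/σ²; posterior mean is the precision-weighted average of μ₀ and x̄.
σ₀² = 115.68² = 13381.8624, σ² = 417.39² = 174214.4121; σ² + n·σ₀² = 174214.4121 + 14·13381.8624 = 361560.4857.
Posterior precision = 1/σ₀² + n/σ² = 1/13381.8624 + 14/174214.4121 = (σ² + n·σ₀²)/(σ₀²σ²) = 361560.4857/(13381.8624·174214.4121); posterior variance σₙ² = σ₀²σ²/(σ² + n·σ₀²) = 13381.8624·174214.4121/361560.4857 = 6447.920564.
Posterior SD = √σₙ² = √(13381.8624·174214.4121/361560.4857) = 80.2989.

80.2989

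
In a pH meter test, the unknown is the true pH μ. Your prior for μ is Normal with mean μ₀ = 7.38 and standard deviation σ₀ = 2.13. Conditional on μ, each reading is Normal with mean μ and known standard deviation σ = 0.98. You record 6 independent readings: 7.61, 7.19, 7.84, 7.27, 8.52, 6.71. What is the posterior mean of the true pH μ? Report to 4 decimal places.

7.5184

For Normal data with known variance σ², a Normal(μ₀, σ₀²) prior on μ is conjugate. Posterior precision = 1/σ₀² + n/σ²; posterior mean is the precision-weighted average of μ₀ and x̄.
Σxᵢ = 7.61 + 7.19 + 7.84 + 7.27 + 8.52 + 6.71 = 45.14, so n·x̄ = 45.14.
σ₀² = 2.13² = 4.5369, σ² = 0.98² = 0.9604; σ² + n·σ₀² = 0.9604 + 6·4.5369 = 28.1818.
Posterior mean = (μ₀/σ₀² + n·x̄/σ²)/(1/σ₀² + n/σ²) = (σ²·μ₀ + σ₀²·n·x̄)/(σ² + n·σ₀²) = (0.9604·7.38 + 4.5369·45.14)/28.1818 = 211.883418/28.1818 = 7.5184.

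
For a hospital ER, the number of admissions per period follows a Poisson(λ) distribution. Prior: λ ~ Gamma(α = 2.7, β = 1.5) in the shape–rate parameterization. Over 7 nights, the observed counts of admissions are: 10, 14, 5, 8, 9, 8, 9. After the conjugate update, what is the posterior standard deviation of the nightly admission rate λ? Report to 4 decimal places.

0.9536

With a Gamma(shape α, rate β) prior, the Poisson likelihood is conjugate: the posterior is Gamma(α + ΣXᵢ, β + n).
Sum of counts S = 63 over n = 7 nights.
Posterior: Gamma(α+S, β+n) = Gamma(2.7+63, 1.5+7) = Gamma(65.7, 8.5).
SD = √α/β = √65.7/8.5 = 0.9536.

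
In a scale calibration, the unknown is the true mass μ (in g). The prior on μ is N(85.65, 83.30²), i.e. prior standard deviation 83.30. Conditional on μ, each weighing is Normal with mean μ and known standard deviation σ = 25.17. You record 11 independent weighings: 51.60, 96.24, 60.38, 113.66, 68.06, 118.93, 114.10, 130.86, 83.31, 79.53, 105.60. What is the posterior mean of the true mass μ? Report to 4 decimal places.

92.8737

For Normal data with known variance σ², a Normal(μ₀, σ₀²) prior on μ is conjugate. Posterior precision = 1/σ₀² + n/σ²; posterior mean is the precision-weighted average of μ₀ and x̄.
Σxᵢ = 51.60 + 96.24 + 60.38 + 113.66 + 68.06 + 118.93 + 114.10 + 130.86 + 83.31 + 79.53 + 105.60 = 1022.27, so n·x̄ = 1022.27.
σ₀² = 83.30² = 6938.89, σ² = 25.17² = 633.5289; σ² + n·σ₀² = 633.5289 + 11·6938.89 = 76961.3189.
Posterior mean = (μ₀/σ₀² + n·x̄/σ²)/(1/σ₀² + n/σ²) = (σ²·μ₀ + σ₀²·n·x̄)/(σ² + n·σ₀²) = (633.5289·85.65 + 6938.89·1022.27)/76961.3189 = 7147680.830585/76961.3189 = 92.8737.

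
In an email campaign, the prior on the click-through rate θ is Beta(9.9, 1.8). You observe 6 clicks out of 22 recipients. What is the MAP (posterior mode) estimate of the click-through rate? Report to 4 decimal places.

The Beta prior is conjugate to a Binomial/Bernoulli likelihood; the update adds successes to α and failures to β.
Posterior: Beta(α+k, β+n−k) = Beta(9.9+6, 1.8+16) = Beta(15.9, 17.8).
Mode of Beta(a,b) for a,b>1 is (a−1)/(a+b−2) = 14.9/31.7 = 0.4700.

0.4700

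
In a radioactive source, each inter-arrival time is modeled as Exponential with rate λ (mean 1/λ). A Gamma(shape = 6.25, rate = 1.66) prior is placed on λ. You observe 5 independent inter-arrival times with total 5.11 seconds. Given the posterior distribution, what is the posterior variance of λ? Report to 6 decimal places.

0.245457

With a Gamma(shape α, rate β) prior on the exponential rate λ, the posterior after n observations with total T = Σxᵢ is Gamma(α+n, β+T).
Posterior: Gamma(6.25+5, 1.66+5.11) = Gamma(11.25, 6.77).
Var = α/β² = 0.245457.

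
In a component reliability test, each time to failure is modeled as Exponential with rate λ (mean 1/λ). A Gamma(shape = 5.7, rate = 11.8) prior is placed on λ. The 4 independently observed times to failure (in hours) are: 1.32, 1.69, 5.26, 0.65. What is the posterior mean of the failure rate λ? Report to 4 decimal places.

With a Gamma(shape α, rate β) prior on the exponential rate λ, the posterior after n observations with total T = Σxᵢ is Gamma(α+n, β+T).
Sum of observations T = 8.92 hours; n = 4.
Posterior: Gamma(5.7+4, 11.8+8.92) = Gamma(9.7, 20.72).
Posterior mean of λ = α/β = 9.7/20.72 = 0.4681.

0.4681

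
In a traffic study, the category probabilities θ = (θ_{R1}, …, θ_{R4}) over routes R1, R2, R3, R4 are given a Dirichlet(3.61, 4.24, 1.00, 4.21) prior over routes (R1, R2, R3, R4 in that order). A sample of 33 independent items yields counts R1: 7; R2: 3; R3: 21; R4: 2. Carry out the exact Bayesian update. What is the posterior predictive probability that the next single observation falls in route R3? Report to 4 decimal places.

The Dirichlet prior is conjugate to the Multinomial likelihood: each posterior αⱼ = prior αⱼ + observed count nⱼ.
Posterior concentration: (10.61, 7.24, 22.00, 6.21), total = 46.06.
P(next = R3 | data) = α_{R3}/Σα = 0.4776.

0.4776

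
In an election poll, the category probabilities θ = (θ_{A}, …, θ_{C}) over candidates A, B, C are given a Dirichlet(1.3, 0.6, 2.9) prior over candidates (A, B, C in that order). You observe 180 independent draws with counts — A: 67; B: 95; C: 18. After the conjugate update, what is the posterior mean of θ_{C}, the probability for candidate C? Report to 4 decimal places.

0.1131

The Dirichlet prior is conjugate to the Multinomial likelihood: each posterior αⱼ = prior αⱼ + observed count nⱼ.
Posterior concentration: (68.3, 95.6, 20.9), total = 184.8.
E[θ_{C}|data] = α_{C}/Σα = 20.9/184.8 = 0.1131.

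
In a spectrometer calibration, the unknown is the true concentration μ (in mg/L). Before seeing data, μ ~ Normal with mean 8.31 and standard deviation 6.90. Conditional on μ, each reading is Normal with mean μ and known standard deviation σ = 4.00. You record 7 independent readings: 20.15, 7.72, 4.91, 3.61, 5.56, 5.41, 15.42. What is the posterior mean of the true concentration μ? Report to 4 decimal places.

8.9384

For Normal data with known variance σ², a Normal(μ₀, σ₀²) prior on μ is conjugate. Posterior precision = 1/σ₀² + n/σ²; posterior mean is the precision-weighted average of μ₀ and x̄.
Σxᵢ = 20.15 + 7.72 + 4.91 + 3.61 + 5.56 + 5.41 + 15.42 = 62.78, so n·x̄ = 62.78.
σ₀² = 6.90² = 47.61, σ² = 4.00² = 16; σ² + n·σ₀² = 16 + 7·47.61 = 349.27.
Posterior mean = (μ₀/σ₀² + n·x̄/σ²)/(1/σ₀² + n/σ²) = (σ²·μ₀ + σ₀²·n·x̄)/(σ² + n·σ₀²) = (16·8.31 + 47.61·62.78)/349.27 = 3121.9158/349.27 = 8.9384.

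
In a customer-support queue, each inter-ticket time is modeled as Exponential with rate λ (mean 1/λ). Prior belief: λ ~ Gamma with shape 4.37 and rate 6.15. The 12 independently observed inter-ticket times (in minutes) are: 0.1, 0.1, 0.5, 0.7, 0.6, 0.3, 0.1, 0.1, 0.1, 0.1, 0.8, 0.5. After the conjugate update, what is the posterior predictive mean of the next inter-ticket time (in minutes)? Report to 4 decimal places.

0.6604

With a Gamma(shape α, rate β) prior on the exponential rate λ, the posterior after n observations with total T = Σxᵢ is Gamma(α+n, β+T).
Sum of observations T = 4.0 minutes; n = 12.
Posterior: Gamma(4.37+12, 6.15+4.0) = Gamma(16.37, 10.15).
The predictive distribution for the next observation is Lomax; its mean is β/(α−1) = 10.15/15.37 = 0.6604.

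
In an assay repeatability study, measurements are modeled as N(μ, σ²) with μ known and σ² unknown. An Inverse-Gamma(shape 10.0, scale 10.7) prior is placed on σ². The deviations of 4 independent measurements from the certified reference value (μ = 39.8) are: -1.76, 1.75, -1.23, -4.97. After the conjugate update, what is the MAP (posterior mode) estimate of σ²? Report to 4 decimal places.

2.0682

With known mean μ and an Inverse-Gamma(α, β) prior on σ², the Normal likelihood is conjugate: posterior is Inv-Gamma(α + n/2, β + Σ(xᵢ−μ)²/2).
Σ(xᵢ−μ)² = (-1.76)² + (1.75)² + (-1.23)² + (-4.97)² = 32.3739.
Posterior: Inv-Gamma(10.0 + 4/2, 10.7 + 32.3739/2) = Inv-Gamma(12.00, 26.88695).
Mode = β/(α+1) = 26.88695/13.00 = 2.0682.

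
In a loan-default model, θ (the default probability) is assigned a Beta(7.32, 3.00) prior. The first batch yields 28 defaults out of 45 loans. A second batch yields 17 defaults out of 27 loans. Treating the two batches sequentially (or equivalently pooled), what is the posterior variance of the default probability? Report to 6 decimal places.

The Beta prior is conjugate to a Binomial/Bernoulli likelihood; the update adds successes to α and failures to β.
After batch 1: Beta(7.32+28, 3.00+17) = Beta(35.32, 20.00).
After batch 2: Beta(35.32+17, 20.00+10) = Beta(52.32, 30.00).
Var = αβ/((α+β)²(α+β+1)) = 52.32·30.00/(82.32²·83.32) = 0.002780.

0.002780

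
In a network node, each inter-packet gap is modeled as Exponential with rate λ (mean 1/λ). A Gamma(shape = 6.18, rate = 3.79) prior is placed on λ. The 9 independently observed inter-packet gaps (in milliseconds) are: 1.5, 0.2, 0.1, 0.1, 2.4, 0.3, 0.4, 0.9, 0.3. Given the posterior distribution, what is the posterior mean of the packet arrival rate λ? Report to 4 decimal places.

1.5195

With a Gamma(shape α, rate β) prior on the exponential rate λ, the posterior after n observations with total T = Σxᵢ is Gamma(α+n, β+T).
Sum of observations T = 6.2 milliseconds; n = 9.
Posterior: Gamma(6.18+9, 3.79+6.2) = Gamma(15.18, 9.99).
Posterior mean of λ = α/β = 15.18/9.99 = 1.5195.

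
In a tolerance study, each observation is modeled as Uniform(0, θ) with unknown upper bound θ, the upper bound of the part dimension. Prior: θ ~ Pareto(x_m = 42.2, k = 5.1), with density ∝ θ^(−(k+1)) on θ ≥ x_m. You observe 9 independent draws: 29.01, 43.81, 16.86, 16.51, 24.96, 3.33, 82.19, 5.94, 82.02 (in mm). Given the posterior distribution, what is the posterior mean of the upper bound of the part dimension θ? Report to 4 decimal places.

88.4640

A Pareto(scale x_m, shape k) prior on the upper bound θ of Uniform(0, θ) is conjugate: posterior is Pareto(max(x_m, max xᵢ), k + n).
Sample maximum = 82.19; prior scale x_m = 42.2 → posterior scale = max = 82.19.
Posterior shape = 5.1 + 9 = 14.1.
E[θ|data] = k·x_m/(k−1) = 14.1·82.19/13.1 = 88.4640.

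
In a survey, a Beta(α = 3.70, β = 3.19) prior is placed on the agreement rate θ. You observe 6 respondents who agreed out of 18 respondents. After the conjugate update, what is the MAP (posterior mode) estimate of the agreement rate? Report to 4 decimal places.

0.3801

The Beta prior is conjugate to a Binomial/Bernoulli likelihood; the update adds successes to α and failures to β.
Posterior: Beta(α+k, β+n−k) = Beta(3.70+6, 3.19+12) = Beta(9.70, 15.19).
Mode of Beta(a,b) for a,b>1 is (a−1)/(a+b−2) = 8.70/22.89 = 0.3801.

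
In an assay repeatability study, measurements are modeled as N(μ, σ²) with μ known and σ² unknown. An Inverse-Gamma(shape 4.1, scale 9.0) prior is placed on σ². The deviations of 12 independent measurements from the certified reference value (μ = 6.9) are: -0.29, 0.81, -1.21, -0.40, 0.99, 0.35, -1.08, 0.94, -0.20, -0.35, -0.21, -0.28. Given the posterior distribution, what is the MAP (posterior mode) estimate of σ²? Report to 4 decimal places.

With known mean μ and an Inverse-Gamma(α, β) prior on σ², the Normal likelihood is conjugate: posterior is Inv-Gamma(α + n/2, β + Σ(xᵢ−μ)²/2).
Σ(xᵢ−μ)² = (-0.29)² + (0.81)² + (-1.21)² + (-0.40)² + (0.99)² + (0.35)² + (-1.08)² + (0.94)² + (-0.20)² + (-0.35)² + (-0.21)² + (-0.28)² = 5.8019.
Posterior: Inv-Gamma(4.1 + 12/2, 9.0 + 5.8019/2) = Inv-Gamma(10.10, 11.90095).
Mode = β/(α+1) = 11.90095/11.10 = 1.0722.

1.0722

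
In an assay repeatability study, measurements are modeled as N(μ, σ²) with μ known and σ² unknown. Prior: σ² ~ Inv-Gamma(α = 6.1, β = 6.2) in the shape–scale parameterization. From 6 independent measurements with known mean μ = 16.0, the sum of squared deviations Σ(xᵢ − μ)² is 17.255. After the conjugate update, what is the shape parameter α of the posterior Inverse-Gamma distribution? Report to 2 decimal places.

9.10

With known mean μ and an Inverse-Gamma(α, β) prior on σ², the Normal likelihood is conjugate: posterior is Inv-Gamma(α + n/2, β + Σ(xᵢ−μ)²/2).
Posterior: Inv-Gamma(6.1 + 6/2, 6.2 + 17.255/2) = Inv-Gamma(9.10, 14.8275).
Posterior α = 9.10.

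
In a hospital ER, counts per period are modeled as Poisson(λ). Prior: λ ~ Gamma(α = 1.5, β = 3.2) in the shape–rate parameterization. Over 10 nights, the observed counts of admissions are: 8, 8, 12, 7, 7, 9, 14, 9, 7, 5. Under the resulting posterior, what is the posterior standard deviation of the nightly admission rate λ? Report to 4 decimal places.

0.7086

With a Gamma(shape α, rate β) prior, the Poisson likelihood is conjugate: the posterior is Gamma(α + ΣXᵢ, β + n).
Sum of counts S = 86 over n = 10 nights.
Posterior: Gamma(α+S, β+n) = Gamma(1.5+86, 3.2+10) = Gamma(87.5, 13.2).
SD = √α/β = √87.5/13.2 = 0.7086.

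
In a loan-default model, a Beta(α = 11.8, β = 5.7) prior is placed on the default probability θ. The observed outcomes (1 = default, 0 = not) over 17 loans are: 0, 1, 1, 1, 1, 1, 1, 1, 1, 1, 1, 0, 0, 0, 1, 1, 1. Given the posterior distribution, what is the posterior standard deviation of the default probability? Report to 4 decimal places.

0.0755

The Beta prior is conjugate to a Binomial/Bernoulli likelihood; the update adds successes to α and failures to β.
Posterior: Beta(α+k, β+n−k) = Beta(11.8+13, 5.7+4) = Beta(24.8, 9.7).
Var = αβ/((α+β)²(α+β+1)) = 24.8·9.7/(34.5²·35.5) = 0.00569321; SD = √0.00569321 = 0.0755.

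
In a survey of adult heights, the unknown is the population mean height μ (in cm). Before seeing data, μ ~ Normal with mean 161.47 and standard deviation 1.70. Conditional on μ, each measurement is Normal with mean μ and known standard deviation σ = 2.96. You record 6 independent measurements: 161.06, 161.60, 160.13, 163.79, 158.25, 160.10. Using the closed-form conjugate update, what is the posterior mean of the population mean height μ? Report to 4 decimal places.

For Normal data with known variance σ², a Normal(μ₀, σ₀²) prior on μ is conjugate. Posterior precision = 1/σ₀² + n/σ²; posterior mean is the precision-weighted average of μ₀ and x̄.
Σxᵢ = 161.06 + 161.60 + 160.13 + 163.79 + 158.25 + 160.10 = 964.93, so n·x̄ = 964.93.
σ₀² = 1.70² = 2.89, σ² = 2.96² = 8.7616; σ² + n·σ₀² = 8.7616 + 6·2.89 = 26.1016.
Posterior mean = (μ₀/σ₀² + n·x̄/σ²)/(1/σ₀² + n/σ²) = (σ²·μ₀ + σ₀²·n·x̄)/(σ² + n·σ₀²) = (8.7616·161.47 + 2.89·964.93)/26.1016 = 4203.383252/26.1016 = 161.0393.

161.0393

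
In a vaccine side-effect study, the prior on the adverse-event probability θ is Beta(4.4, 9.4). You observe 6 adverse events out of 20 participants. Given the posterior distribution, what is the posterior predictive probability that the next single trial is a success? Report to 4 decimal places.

The Beta prior is conjugate to a Binomial/Bernoulli likelihood; the update adds successes to α and failures to β.
Posterior: Beta(α+k, β+n−k) = Beta(4.4+6, 9.4+14) = Beta(10.4, 23.4).
For a single future Bernoulli trial, P(success | data) = α/(α+β) = 0.3077.

0.3077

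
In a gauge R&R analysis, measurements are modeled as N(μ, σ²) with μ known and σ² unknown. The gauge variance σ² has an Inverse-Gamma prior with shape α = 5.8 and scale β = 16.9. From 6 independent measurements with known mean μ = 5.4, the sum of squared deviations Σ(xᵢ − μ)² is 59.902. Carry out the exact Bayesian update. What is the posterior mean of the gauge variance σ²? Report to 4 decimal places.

With known mean μ and an Inverse-Gamma(α, β) prior on σ², the Normal likelihood is conjugate: posterior is Inv-Gamma(α + n/2, β + Σ(xᵢ−μ)²/2).
Posterior: Inv-Gamma(5.8 + 6/2, 16.9 + 59.902/2) = Inv-Gamma(8.80, 46.8510).
E[σ²|data] = β/(α−1) = 46.8510/7.80 = 6.0065.

6.0065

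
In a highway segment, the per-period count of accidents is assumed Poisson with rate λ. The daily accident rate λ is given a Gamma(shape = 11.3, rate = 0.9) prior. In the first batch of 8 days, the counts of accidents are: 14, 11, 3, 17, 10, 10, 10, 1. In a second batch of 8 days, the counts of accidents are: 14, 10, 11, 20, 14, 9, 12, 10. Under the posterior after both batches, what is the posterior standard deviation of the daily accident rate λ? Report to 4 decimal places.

0.8098

With a Gamma(shape α, rate β) prior, the Poisson likelihood is conjugate: the posterior is Gamma(α + ΣXᵢ, β + n).
Batch 1: sum of counts S = 76 over n = 8 days.
After batch 1: Gamma(α+S, β+n) = Gamma(11.3+76, 0.9+8) = Gamma(87.3, 8.9).
Batch 2: sum of counts S = 100 over n = 8 days.
After batch 2: Gamma(α+S, β+n) = Gamma(87.3+100, 8.9+8) = Gamma(187.3, 16.9).
SD = √α/β = √187.3/16.9 = 0.8098.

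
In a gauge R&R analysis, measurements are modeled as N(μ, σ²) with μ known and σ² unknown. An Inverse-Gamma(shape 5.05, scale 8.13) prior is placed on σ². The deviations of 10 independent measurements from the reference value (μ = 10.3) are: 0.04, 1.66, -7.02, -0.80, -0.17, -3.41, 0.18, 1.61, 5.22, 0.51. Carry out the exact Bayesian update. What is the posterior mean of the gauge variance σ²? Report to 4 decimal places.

With known mean μ and an Inverse-Gamma(α, β) prior on σ², the Normal likelihood is conjugate: posterior is Inv-Gamma(α + n/2, β + Σ(xᵢ−μ)²/2).
Σ(xᵢ−μ)² = (0.04)² + (1.66)² + (-7.02)² + (-0.80)² + (-0.17)² + (-3.41)² + (0.18)² + (1.61)² + (5.22)² + (0.51)² = 94.4676.
Posterior: Inv-Gamma(5.05 + 10/2, 8.13 + 94.4676/2) = Inv-Gamma(10.05, 55.36380).
E[σ²|data] = β/(α−1) = 55.36380/9.05 = 6.1175.

6.1175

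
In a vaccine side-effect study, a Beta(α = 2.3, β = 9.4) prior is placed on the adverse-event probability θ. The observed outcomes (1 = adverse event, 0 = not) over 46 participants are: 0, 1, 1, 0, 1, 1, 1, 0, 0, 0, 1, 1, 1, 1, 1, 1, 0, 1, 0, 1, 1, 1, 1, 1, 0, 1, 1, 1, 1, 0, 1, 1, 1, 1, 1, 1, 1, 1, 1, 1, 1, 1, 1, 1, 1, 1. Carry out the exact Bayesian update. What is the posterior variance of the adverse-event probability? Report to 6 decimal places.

0.003700

The Beta prior is conjugate to a Binomial/Bernoulli likelihood; the update adds successes to α and failures to β.
Posterior: Beta(α+k, β+n−k) = Beta(2.3+37, 9.4+9) = Beta(39.3, 18.4).
Var = αβ/((α+β)²(α+β+1)) = 39.3·18.4/(57.7²·58.7) = 0.003700.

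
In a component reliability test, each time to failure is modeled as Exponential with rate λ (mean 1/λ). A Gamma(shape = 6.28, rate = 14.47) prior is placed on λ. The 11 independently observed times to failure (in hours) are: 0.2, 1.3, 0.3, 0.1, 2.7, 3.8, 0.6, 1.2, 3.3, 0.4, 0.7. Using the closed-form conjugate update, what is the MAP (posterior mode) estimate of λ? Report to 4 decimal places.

0.5600

With a Gamma(shape α, rate β) prior on the exponential rate λ, the posterior after n observations with total T = Σxᵢ is Gamma(α+n, β+T).
Sum of observations T = 14.6 hours; n = 11.
Posterior: Gamma(6.28+11, 14.47+14.6) = Gamma(17.28, 29.07).
Mode = (α−1)/β = 0.5600.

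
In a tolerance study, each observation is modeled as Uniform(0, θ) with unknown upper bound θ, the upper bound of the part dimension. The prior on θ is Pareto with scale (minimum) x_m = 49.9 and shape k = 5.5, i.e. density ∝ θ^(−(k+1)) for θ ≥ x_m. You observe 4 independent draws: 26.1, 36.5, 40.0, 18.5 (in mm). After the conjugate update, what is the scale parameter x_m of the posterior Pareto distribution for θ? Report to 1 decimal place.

49.9

A Pareto(scale x_m, shape k) prior on the upper bound θ of Uniform(0, θ) is conjugate: posterior is Pareto(max(x_m, max xᵢ), k + n).
Sample maximum = 40.0; prior scale x_m = 49.9 → posterior scale = max = 49.9.
Posterior shape = 5.5 + 4 = 9.5.
Posterior scale x_m = 49.9.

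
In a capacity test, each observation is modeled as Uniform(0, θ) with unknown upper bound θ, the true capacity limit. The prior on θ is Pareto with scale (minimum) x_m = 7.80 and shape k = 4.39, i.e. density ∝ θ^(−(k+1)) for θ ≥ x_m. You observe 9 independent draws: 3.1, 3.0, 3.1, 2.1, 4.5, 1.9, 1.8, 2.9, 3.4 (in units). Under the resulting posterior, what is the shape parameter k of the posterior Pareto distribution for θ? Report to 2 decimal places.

13.39

A Pareto(scale x_m, shape k) prior on the upper bound θ of Uniform(0, θ) is conjugate: posterior is Pareto(max(x_m, max xᵢ), k + n).
Sample maximum = 4.5; prior scale x_m = 7.80 → posterior scale = max = 7.80.
Posterior shape = 4.39 + 9 = 13.39.
Posterior shape k = 13.39.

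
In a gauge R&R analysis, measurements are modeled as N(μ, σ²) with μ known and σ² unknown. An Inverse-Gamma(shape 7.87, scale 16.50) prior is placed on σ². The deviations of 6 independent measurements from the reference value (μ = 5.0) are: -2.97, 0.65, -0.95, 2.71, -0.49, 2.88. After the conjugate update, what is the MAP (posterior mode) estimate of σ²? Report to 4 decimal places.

With known mean μ and an Inverse-Gamma(α, β) prior on σ², the Normal likelihood is conjugate: posterior is Inv-Gamma(α + n/2, β + Σ(xᵢ−μ)²/2).
Σ(xᵢ−μ)² = (-2.97)² + (0.65)² + (-0.95)² + (2.71)² + (-0.49)² + (2.88)² = 26.0245.
Posterior: Inv-Gamma(7.87 + 6/2, 16.50 + 26.0245/2) = Inv-Gamma(10.87, 29.51225).
Mode = β/(α+1) = 29.51225/11.87 = 2.4863.

2.4863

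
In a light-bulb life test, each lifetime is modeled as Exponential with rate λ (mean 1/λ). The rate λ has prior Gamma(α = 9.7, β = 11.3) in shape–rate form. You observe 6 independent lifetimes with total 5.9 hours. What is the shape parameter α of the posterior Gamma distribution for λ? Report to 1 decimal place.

With a Gamma(shape α, rate β) prior on the exponential rate λ, the posterior after n observations with total T = Σxᵢ is Gamma(α+n, β+T).
Posterior: Gamma(9.7+6, 11.3+5.9) = Gamma(15.7, 17.2).
Posterior α = 15.7.

15.7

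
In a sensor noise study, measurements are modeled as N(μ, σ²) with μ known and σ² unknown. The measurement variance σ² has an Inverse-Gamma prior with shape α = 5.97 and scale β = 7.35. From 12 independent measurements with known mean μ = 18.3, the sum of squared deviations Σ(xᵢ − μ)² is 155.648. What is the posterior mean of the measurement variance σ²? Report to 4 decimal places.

7.7643

With known mean μ and an Inverse-Gamma(α, β) prior on σ², the Normal likelihood is conjugate: posterior is Inv-Gamma(α + n/2, β + Σ(xᵢ−μ)²/2).
Posterior: Inv-Gamma(5.97 + 12/2, 7.35 + 155.648/2) = Inv-Gamma(11.97, 85.1740).
E[σ²|data] = β/(α−1) = 85.1740/10.97 = 7.7643.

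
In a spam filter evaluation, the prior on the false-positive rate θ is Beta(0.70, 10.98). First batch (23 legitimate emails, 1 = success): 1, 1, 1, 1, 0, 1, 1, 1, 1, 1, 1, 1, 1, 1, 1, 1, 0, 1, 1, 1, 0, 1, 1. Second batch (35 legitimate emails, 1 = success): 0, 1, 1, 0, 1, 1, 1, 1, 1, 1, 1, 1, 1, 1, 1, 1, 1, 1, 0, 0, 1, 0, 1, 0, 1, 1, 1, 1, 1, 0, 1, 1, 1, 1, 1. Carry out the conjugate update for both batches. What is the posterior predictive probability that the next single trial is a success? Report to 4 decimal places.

0.6989

The Beta prior is conjugate to a Binomial/Bernoulli likelihood; the update adds successes to α and failures to β.
After batch 1: Beta(0.70+20, 10.98+3) = Beta(20.70, 13.98).
After batch 2: Beta(20.70+28, 13.98+7) = Beta(48.70, 20.98).
For a single future Bernoulli trial, P(success | data) = α/(α+β) = 0.6989.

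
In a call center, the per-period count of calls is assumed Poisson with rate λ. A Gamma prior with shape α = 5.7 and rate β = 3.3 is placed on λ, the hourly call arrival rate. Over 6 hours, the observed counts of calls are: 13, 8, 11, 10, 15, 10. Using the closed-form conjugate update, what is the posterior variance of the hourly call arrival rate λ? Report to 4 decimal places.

With a Gamma(shape α, rate β) prior, the Poisson likelihood is conjugate: the posterior is Gamma(α + ΣXᵢ, β + n).
Sum of counts S = 67 over n = 6 hours.
Posterior: Gamma(α+S, β+n) = Gamma(5.7+67, 3.3+6) = Gamma(72.7, 9.3).
Var = α/β² = 72.7/9.3² = 0.8406.

0.8406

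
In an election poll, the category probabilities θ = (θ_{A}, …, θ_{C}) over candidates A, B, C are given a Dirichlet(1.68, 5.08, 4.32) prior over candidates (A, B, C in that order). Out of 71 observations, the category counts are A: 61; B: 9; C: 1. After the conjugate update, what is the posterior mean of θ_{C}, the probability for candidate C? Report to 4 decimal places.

0.0648

The Dirichlet prior is conjugate to the Multinomial likelihood: each posterior αⱼ = prior αⱼ + observed count nⱼ.
Posterior concentration: (62.68, 14.08, 5.32), total = 82.08.
E[θ_{C}|data] = α_{C}/Σα = 5.32/82.08 = 0.0648.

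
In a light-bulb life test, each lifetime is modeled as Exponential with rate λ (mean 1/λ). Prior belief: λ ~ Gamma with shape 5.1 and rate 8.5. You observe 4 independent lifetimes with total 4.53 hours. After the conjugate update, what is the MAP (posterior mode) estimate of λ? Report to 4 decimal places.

With a Gamma(shape α, rate β) prior on the exponential rate λ, the posterior after n observations with total T = Σxᵢ is Gamma(α+n, β+T).
Posterior: Gamma(5.1+4, 8.5+4.53) = Gamma(9.1, 13.03).
Mode = (α−1)/β = 0.6216.

0.6216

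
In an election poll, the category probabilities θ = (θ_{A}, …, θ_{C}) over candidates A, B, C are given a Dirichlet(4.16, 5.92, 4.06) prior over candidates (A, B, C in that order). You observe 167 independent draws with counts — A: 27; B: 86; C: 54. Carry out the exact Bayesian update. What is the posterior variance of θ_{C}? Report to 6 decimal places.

The Dirichlet prior is conjugate to the Multinomial likelihood: each posterior αⱼ = prior αⱼ + observed count nⱼ.
Posterior concentration: (31.16, 91.92, 58.06), total = 181.14.
Var[θ_j] = α_j(Σα−α_j)/((Σα)²(Σα+1)) = 58.06·123.08/(181.14²·182.14) = 0.001196.

0.001196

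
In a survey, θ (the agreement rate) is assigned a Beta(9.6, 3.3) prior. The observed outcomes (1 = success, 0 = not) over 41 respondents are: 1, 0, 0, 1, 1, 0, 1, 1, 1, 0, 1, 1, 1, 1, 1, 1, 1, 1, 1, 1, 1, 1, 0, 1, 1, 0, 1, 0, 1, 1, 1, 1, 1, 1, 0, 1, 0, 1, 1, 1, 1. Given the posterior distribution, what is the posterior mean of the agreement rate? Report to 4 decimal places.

The Beta prior is conjugate to a Binomial/Bernoulli likelihood; the update adds successes to α and failures to β.
Posterior: Beta(α+k, β+n−k) = Beta(9.6+32, 3.3+9) = Beta(41.6, 12.3).
Posterior mean = α/(α+β) = 41.6/53.9 = 0.7718.

0.7718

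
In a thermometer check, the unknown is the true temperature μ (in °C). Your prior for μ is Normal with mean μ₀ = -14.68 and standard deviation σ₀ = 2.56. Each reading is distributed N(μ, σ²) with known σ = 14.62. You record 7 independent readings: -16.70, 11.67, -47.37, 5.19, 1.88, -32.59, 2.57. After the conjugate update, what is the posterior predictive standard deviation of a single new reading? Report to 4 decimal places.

14.8034

For Normal data with known variance σ², a Normal(μ₀, σ₀²) prior on μ is conjugate. Posterior precision = 1/σ₀² + n/σ²; posterior mean is the precision-weighted average of μ₀ and x̄.
σ₀² = 2.56² = 6.5536, σ² = 14.62² = 213.7444; σ² + n·σ₀² = 213.7444 + 7·6.5536 = 259.6196.
Posterior precision = 1/σ₀² + n/σ² = 1/6.5536 + 7/213.7444 = (σ² + n·σ₀²)/(σ₀²σ²) = 259.6196/(6.5536·213.7444); posterior variance σₙ² = σ₀²σ²/(σ² + n·σ₀²) = 6.5536·213.7444/259.6196 = 5.395568.
Predictive variance for one new observation = σₙ² + σ² = 6.5536·213.7444/259.6196 + 213.7444 = σ²·(σ₀² + 259.6196)/259.6196 = 213.7444·266.1732/259.6196 = 219.139968; SD = √(213.7444·266.1732/259.6196) = 14.8034.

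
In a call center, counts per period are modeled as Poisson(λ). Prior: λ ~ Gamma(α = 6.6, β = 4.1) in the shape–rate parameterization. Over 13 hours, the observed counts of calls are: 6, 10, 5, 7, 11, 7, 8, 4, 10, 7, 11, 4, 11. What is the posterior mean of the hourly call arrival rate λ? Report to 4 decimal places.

With a Gamma(shape α, rate β) prior, the Poisson likelihood is conjugate: the posterior is Gamma(α + ΣXᵢ, β + n).
Sum of counts S = 101 over n = 13 hours.
Posterior: Gamma(α+S, β+n) = Gamma(6.6+101, 4.1+13) = Gamma(107.6, 17.1).
Posterior mean = α/β = 107.6/17.1 = 6.2924.

6.2924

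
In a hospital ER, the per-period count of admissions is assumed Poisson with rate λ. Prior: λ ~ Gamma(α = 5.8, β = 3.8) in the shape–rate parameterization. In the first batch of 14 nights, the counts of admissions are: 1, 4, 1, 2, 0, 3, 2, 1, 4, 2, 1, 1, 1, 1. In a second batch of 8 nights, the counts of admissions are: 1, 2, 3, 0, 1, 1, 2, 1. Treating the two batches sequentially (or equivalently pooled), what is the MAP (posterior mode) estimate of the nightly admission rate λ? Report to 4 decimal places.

With a Gamma(shape α, rate β) prior, the Poisson likelihood is conjugate: the posterior is Gamma(α + ΣXᵢ, β + n).
Batch 1: sum of counts S = 24 over n = 14 nights.
After batch 1: Gamma(α+S, β+n) = Gamma(5.8+24, 3.8+14) = Gamma(29.8, 17.8).
Batch 2: sum of counts S = 11 over n = 8 nights.
After batch 2: Gamma(α+S, β+n) = Gamma(29.8+11, 17.8+8) = Gamma(40.8, 25.8).
Mode of Gamma(α,β) for α≥1 is (α−1)/β = 39.8/25.8 = 1.5426.

1.5426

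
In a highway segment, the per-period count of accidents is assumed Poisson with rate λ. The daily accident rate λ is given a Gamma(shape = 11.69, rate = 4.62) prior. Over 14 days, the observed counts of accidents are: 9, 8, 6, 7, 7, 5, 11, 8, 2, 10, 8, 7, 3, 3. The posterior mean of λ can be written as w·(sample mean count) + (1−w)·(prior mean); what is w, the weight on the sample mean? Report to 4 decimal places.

0.7519

With a Gamma(shape α, rate β) prior, the Poisson likelihood is conjugate: the posterior is Gamma(α + ΣXᵢ, β + n).
Posterior mean = (α₀+S)/(β₀+n) = [n/(β₀+n)]·(S/n) + [β₀/(β₀+n)]·(α₀/β₀), so only n and β₀ enter the weight.
Weight on data w = n/(β₀+n) = 14/(4.62+14) = 14/18.62 = 0.7519.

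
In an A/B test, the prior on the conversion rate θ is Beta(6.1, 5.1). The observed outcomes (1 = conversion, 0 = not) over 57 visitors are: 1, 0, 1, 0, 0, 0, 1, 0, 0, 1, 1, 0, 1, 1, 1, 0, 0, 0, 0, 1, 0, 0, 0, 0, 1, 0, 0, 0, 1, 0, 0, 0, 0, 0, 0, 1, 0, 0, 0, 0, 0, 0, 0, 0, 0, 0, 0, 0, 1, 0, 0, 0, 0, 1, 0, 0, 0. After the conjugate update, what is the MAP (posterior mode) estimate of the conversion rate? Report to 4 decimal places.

0.2885

The Beta prior is conjugate to a Binomial/Bernoulli likelihood; the update adds successes to α and failures to β.
Posterior: Beta(α+k, β+n−k) = Beta(6.1+14, 5.1+43) = Beta(20.1, 48.1).
Mode of Beta(a,b) for a,b>1 is (a−1)/(a+b−2) = 19.1/66.2 = 0.2885.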